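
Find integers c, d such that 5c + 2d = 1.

Step 1: Check solvability.
gcd(5, 2) = 1
Since 1 divides 1, solutions exist.

Step 2: Apply extended Euclidean algorithm to find gcd.
We find integers such that 5*x0 + 2*y0 = 1

Step 3: Scale the particular solution.
Multiply by 1/1 = 1:
c = 1, d = -2

Step 4: Verify.
5*(1) + 2*(-2) = 1 = 1 ✓

c = 1, d = -2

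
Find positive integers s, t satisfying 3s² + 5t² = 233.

Try small values of s and check whether (233 - 3s²)/5 is a perfect square.
s = 6: 3·6² = 108, so 5t² = 233 - 108 = 125, giving t² = 25, t = 5.
Check: 3·6² + 5·5² = 108 + 125 = 233 ✓

s = 6, t = 5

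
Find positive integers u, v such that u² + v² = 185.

Search for u with 185 - u² a perfect square.
u = 4: 185 - 4² = 185 - 16 = 169 = 13² ✓
So u = 4, v = 13.

u = 4, v = 13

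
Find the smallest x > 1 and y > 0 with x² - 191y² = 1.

We seek the smallest positive integers (x, y) with x² - 191y² = 1, i.e., x² = 191y² + 1.
Try successive y values:
y = 1: x² = 191·1² + 1 = 192, not a perfect square
y = 2: x² = 191·2² + 1 = 765, not a perfect square
y = 3: x² = 191·3² + 1 = 1720, not a perfect square
... continuing the search (or via continued fractions) ...
y = 650783: x² = 191·650783² + 1 = 80892036000000, x = 8994000 ✓

Verify: 8994000² - 191·650783² = 80892036000000 - 80892035999999 = 1 ✓

x = 8994000, y = 650783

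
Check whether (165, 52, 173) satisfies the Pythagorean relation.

Compute a² + b²:
165² + 52² = 27225 + 2704 = 29929
Compute c²:
173² = 29929
Since 29929 = 29929, it is a Pythagorean triple.

Yes, it is a Pythagorean triple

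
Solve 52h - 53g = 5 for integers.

Step 1: Check solvability.
gcd(52, 53) = 1
Since 1 divides 5, solutions exist.

Step 2: Apply extended Euclidean algorithm to find gcd.
We find integers such that 52*x0 + 53*y0 = 1

Step 3: Scale the particular solution.
Multiply by 5/1 = 5:
h = -5, g = -5

Step 4: Verify.
52*(-5) - 53*(-5) = 5 = 5 ✓

h = -5, g = -5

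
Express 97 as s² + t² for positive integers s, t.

We need to find integers s, t > 0 such that s² + t² = 97.
Trying s = 4: t² = 97 - 4² = 97 - 16 = 81
t = 9
Check: 4² + 9² = 16 + 81 = 97 ✓

97 = 4² + 9²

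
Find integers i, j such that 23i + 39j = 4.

Step 1: Check solvability.
gcd(23, 39) = 1
Since 1 divides 4, solutions exist.

Step 2: Apply extended Euclidean algorithm to find gcd.
We find integers such that 23*x0 + 39*y0 = 1

Step 3: Scale the particular solution.
Multiply by 4/1 = 4:
i = 68, j = -40

Step 4: Verify.
23*(68) + 39*(-40) = 4 = 4 ✓

i = 68, j = -40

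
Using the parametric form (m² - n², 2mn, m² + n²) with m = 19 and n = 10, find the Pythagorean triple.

a = m² - n² = 361 - 100 = 261
b = 2mn = 2·19·10 = 380
c = m² + n² = 361 + 100 = 461
Verify: 261² + 380² = 68121 + 144400 = 212521 = 461² ✓

(261, 380, 461)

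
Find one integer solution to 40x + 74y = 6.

Step 1: Check solvability.
gcd(40, 74) = 2
Since 2 divides 6, solutions exist.

Step 2: Apply extended Euclidean algorithm to find gcd.
We find integers such that 40*x0 + 74*y0 = 2

Step 3: Scale the particular solution.
Multiply by 6/2 = 3:
x = 39, y = -21

Step 4: Verify.
40*(39) + 74*(-21) = 6 = 6 ✓

x = 39, y = -21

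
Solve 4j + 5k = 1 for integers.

Step 1: Check solvability.
gcd(4, 5) = 1
Since 1 divides 1, solutions exist.

Step 2: Apply extended Euclidean algorithm to find gcd.
We find integers such that 4*x0 + 5*y0 = 1

Step 3: Scale the particular solution.
Multiply by 1/1 = 1:
j = -1, k = 1

Step 4: Verify.
4*(-1) + 5*(1) = 1 = 1 ✓

j = -1, k = 1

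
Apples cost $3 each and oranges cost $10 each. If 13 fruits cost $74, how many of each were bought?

Let a = apples, o = oranges.
a + o = 13
3a + 10o = 74
Substitute o = 13 - a:
3a + 10(13 - a) = 74
(3 - 10)a = 74 - 130
-7a = -56
a = 8, o = 13 - 8 = 5

Apples: 8, Oranges: 5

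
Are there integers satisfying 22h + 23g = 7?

Step 1: Compute gcd(22, 23).
gcd(22, 23) = 1

Step 2: Check divisibility.
Does 1 divide 7? 7 = 1 x 7, so yes.

By the theorem on linear Diophantine equations, 22h + 23g = 7 has integer solutions if and only if gcd(22, 23) divides 7. Since 1 | 7, solutions exist.

Yes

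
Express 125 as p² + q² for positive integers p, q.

We need to find integers p, q > 0 such that p² + q² = 125.
Trying p = 2: q² = 125 - 2² = 125 - 4 = 121
q = 11
Check: 2² + 11² = 4 + 121 = 125 ✓

125 = 2² + 11²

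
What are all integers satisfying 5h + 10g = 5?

Step 1: Compute gcd(5, 10) = 5.
Since 5 divides 5, solutions exist.

Step 2: Find a particular solution using extended Euclidean algorithm.
We get h₀ = 1, g₀ = 0.
Check: 5*1 + 10*0 = 5 = 5 ✓

Step 3: Write the general solution.
h = 1 + (10/5)t = 1 + 2t
g = 0 - (5/5)t = 0 - 1t
for any integer t.

h = 1 + 2t, g = 0 - 1t for integer t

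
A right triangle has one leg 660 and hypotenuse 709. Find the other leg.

a² = c² - b² = 502681 - 435600 = 67081
a = 259

259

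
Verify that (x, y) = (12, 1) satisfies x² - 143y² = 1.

Compute x² = 12² = 144
Compute 143y² = 143·1² = 143·1 = 143
x² - 143y² = 144 - 143 = 1
Since this equals 1, (12, 1) is a solution.

Yes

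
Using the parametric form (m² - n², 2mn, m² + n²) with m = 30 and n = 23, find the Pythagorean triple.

a = m² - n² = 30² - 23² = 900 - 529 = 371
b = 2mn = 2·30·23 = 1380
c = m² + n² = 900 + 529 = 1429
Verify: 371² + 1380² = 137641 + 1904400 = 2042041 = 1429² ✓

(371, 1380, 1429)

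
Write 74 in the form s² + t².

We need to find integers s, t > 0 such that s² + t² = 74.
Trying s = 5: t² = 74 - 5² = 74 - 25 = 49
t = 7
Check: 5² + 7² = 25 + 49 = 74 ✓

74 = 5² + 7²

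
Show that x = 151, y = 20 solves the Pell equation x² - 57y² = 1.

Compute x² = 151² = 22801
Compute 57y² = 57·20² = 57·400 = 22800
x² - 57y² = 22801 - 22800 = 1
Since this equals 1, (151, 20) is a solution.

Yes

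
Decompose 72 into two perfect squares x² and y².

We need to find integers x, y > 0 such that x² + y² = 72.
Trying x = 6: y² = 72 - 6² = 72 - 36 = 36
y = 6
Check: 6² + 6² = 36 + 36 = 72 ✓

72 = 6² + 6²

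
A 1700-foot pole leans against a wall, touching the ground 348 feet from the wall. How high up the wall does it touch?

The ladder, wall, and ground form a right triangle with hypotenuse 1700 and one leg 348.
By the Pythagorean theorem: h² = 1700² - 348² = 2890000 - 121104 = 2768896
h = √2768896 = 1664 feet

1664 feet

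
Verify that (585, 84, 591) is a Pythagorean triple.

Compute a² + b² = 585² + 84² = 342225 + 7056 = 349281
Compute c² = 591² = 349281
Since 349281 = 349281, confirmed.

Yes, it is a Pythagorean triple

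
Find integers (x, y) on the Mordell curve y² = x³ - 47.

Try small integer x values and check whether x³ - 47 is a perfect square.
x = 6: x³ - 47 = 6³ - 47 = 216 - 47 = 169
Is 169 a perfect square? 13² = 169 ✓
So (x, y) = (6, -13) is a solution.

x = 6, y = -13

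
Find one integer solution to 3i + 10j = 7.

Step 1: Check solvability.
gcd(3, 10) = 1
Since 1 divides 7, solutions exist.

Step 2: Apply extended Euclidean algorithm to find gcd.
We find integers such that 3*x0 + 10*y0 = 1

Step 3: Scale the particular solution.
Multiply by 7/1 = 7:
i = -21, j = 7

Step 4: Verify.
3*(-21) + 10*(7) = 7 = 7 ✓

i = -21, j = 7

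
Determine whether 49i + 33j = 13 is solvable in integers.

Step 1: Compute gcd(49, 33).
gcd(49, 33) = 1

Step 2: Check divisibility.
Does 1 divide 13? 13 = 1 x 13, so yes.

By the theorem on linear Diophantine equations, 49i + 33j = 13 has integer solutions if and only if gcd(49, 33) divides 13. Since 1 | 13, solutions exist.

Yes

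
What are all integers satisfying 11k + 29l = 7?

Step 1: Compute gcd(11, 29) = 1.
Since 1 divides 7, solutions exist.

Step 2: Find a particular solution using extended Euclidean algorithm.
We get k₀ = 56, l₀ = -21.
Check: 11*56 + 29*-21 = 7 = 7 ✓

Step 3: Write the general solution.
k = 56 + (29/1)t = 56 + 29t
l = -21 - (11/1)t = -21 - 11t
for any integer t.

k = 56 + 29t, l = -21 - 11t for integer t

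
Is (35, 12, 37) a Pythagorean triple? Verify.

Compute a² + b² = 35² + 12² = 1225 + 144 = 1369
Compute c² = 37² = 1369
Since 1369 = 1369, confirmed.

Yes, it is a Pythagorean triple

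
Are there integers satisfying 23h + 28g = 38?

Step 1: Compute gcd(23, 28).
gcd(23, 28) = 1

Step 2: Check divisibility.
Does 1 divide 38? 38 = 1 x 38, so yes.

By the theorem on linear Diophantine equations, 23h + 28g = 38 has integer solutions if and only if gcd(23, 28) divides 38. Since 1 | 38, solutions exist.

Yes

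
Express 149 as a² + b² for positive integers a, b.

We need to find integers a, b > 0 such that a² + b² = 149.
Trying a = 7: b² = 149 - 7² = 149 - 49 = 100
b = 10
Check: 7² + 10² = 49 + 100 = 149 ✓

149 = 7² + 10²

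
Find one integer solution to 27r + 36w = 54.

Step 1: Check solvability.
gcd(27, 36) = 9
Since 9 divides 54, solutions exist.

Step 2: Apply extended Euclidean algorithm to find gcd.
We find integers such that 27*x0 + 36*y0 = 9

Step 3: Scale the particular solution.
Multiply by 54/9 = 6:
r = -6, w = 6

Step 4: Verify.
27*(-6) + 36*(6) = 54 = 54 ✓

r = -6, w = 6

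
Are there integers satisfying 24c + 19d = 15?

Step 1: Compute gcd(24, 19).
gcd(24, 19) = 1

Step 2: Check divisibility.
Does 1 divide 15? 15 = 1 x 15, so yes.

By the theorem on linear Diophantine equations, 24c + 19d = 15 has integer solutions if and only if gcd(24, 19) divides 15. Since 1 | 15, solutions exist.

Yes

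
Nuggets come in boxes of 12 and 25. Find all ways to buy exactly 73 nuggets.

We need non-negative integers (x, y) with 12x + 25y = 73.
For each x in 0..6, check if 73 - 12x is a non-negative multiple of 25.
x = 4: 25y = 25, y = 1 ✓

(4 boxes of 12, 1 boxes of 25)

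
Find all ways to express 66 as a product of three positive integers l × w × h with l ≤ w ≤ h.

Iterate l from 1 to ⌊66^(1/3)⌋. For each l dividing 66, iterate w ≥ l with w dividing 66/l, and set h = 66/(l·w).
Triples found (5): (1×1×66), (1×2×33), (1×3×22), (1×6×11), (2×3×11)

(1×1×66), (1×2×33), (1×3×22), (1×6×11), (2×3×11)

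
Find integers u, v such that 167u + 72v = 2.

Step 1: Check solvability.
gcd(167, 72) = 1
Since 1 divides 2, solutions exist.

Step 2: Apply extended Euclidean algorithm to find gcd.
We find integers such that 167*x0 + 72*y0 = 1

Step 3: Scale the particular solution.
Multiply by 2/1 = 2:
u = -50, v = 116

Step 4: Verify.
167*(-50) + 72*(116) = 2 = 2 ✓

u = -50, v = 116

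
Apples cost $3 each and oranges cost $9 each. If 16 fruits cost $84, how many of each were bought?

Let a = apples, o = oranges.
a + o = 16
3a + 9o = 84
Substitute o = 16 - a:
3a + 9(16 - a) = 84
(3 - 9)a = 84 - 144
-6a = -60
a = 10, o = 16 - 10 = 6

Apples: 10, Oranges: 6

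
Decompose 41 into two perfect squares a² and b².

We need to find integers a, b > 0 such that a² + b² = 41.
Trying a = 4: b² = 41 - 4² = 41 - 16 = 25
b = 5
Check: 4² + 5² = 16 + 25 = 41 ✓

41 = 4² + 5²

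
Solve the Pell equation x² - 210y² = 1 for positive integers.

We seek the smallest positive integers (x, y) with x² - 210y² = 1, i.e., x² = 210y² + 1.
Try successive y values:
y = 1: x² = 210·1² + 1 = 211, not a perfect square
y = 2: x² = 210·2² + 1 = 841, x = 29 ✓

Verify: 29² - 210·2² = 841 - 840 = 1 ✓

x = 29, y = 2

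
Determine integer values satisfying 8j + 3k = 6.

Step 1: Check solvability.
gcd(8, 3) = 1
Since 1 divides 6, solutions exist.

Step 2: Apply extended Euclidean algorithm to find gcd.
We find integers such that 8*x0 + 3*y0 = 1

Step 3: Scale the particular solution.
Multiply by 6/1 = 6:
j = -6, k = 18

Step 4: Verify.
8*(-6) + 3*(18) = 6 = 6 ✓

j = -6, k = 18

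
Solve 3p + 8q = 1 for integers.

Step 1: Check solvability.
gcd(3, 8) = 1
Since 1 divides 1, solutions exist.

Step 2: Apply extended Euclidean algorithm to find gcd.
We find integers such that 3*x0 + 8*y0 = 1

Step 3: Scale the particular solution.
Multiply by 1/1 = 1:
p = 3, q = -1

Step 4: Verify.
3*(3) + 8*(-1) = 1 = 1 ✓

p = 3, q = -1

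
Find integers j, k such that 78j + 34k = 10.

Step 1: Check solvability.
gcd(78, 34) = 2
Since 2 divides 10, solutions exist.

Step 2: Apply extended Euclidean algorithm to find gcd.
We find integers such that 78*x0 + 34*y0 = 2

Step 3: Scale the particular solution.
Multiply by 10/2 = 5:
j = 35, k = -80

Step 4: Verify.
78*(35) + 34*(-80) = 10 = 10 ✓

j = 35, k = -80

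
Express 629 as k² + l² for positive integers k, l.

We need to find integers k, l > 0 such that k² + l² = 629.
Trying k = 2: l² = 629 - 2² = 629 - 4 = 625
l = 25
Check: 2² + 25² = 4 + 625 = 629 ✓

629 = 2² + 25²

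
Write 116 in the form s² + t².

We need to find integers s, t > 0 such that s² + t² = 116.
Trying s = 4: t² = 116 - 4² = 116 - 16 = 100
t = 10
Check: 4² + 10² = 16 + 100 = 116 ✓

116 = 4² + 10²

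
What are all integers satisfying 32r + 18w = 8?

Step 1: Compute gcd(32, 18) = 2.
Since 2 divides 8, solutions exist.

Step 2: Find a particular solution using extended Euclidean algorithm.
We get r₀ = 16, w₀ = -28.
Check: 32*16 + 18*-28 = 8 = 8 ✓

Step 3: Write the general solution.
r = 16 + (18/2)t = 16 + 9t
w = -28 - (32/2)t = -28 - 16t
for any integer t.

r = 16 + 9t, w = -28 - 16t for integer t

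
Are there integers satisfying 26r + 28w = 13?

Step 1: Compute gcd(26, 28).
gcd(26, 28) = 2

Step 2: Check divisibility.
Does 2 divide 13? 13 = 2 x 6 + 1, so no.

By the theorem on linear Diophantine equations, 26r + 28w = 13 has integer solutions if and only if gcd(26, 28) divides 13. Since 2 does not divide 13, no solutions exist.

No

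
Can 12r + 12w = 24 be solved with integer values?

Step 1: Compute gcd(12, 12).
gcd(12, 12) = 12

Step 2: Check divisibility.
Does 12 divide 24? 24 = 12 x 2, so yes.

By the theorem on linear Diophantine equations, 12r + 12w = 24 has integer solutions if and only if gcd(12, 12) divides 24. Since 12 | 24, solutions exist.

Yes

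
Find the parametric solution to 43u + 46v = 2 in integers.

Step 1: Compute gcd(43, 46) = 1.
Since 1 divides 2, solutions exist.

Step 2: Find a particular solution using extended Euclidean algorithm.
We get u₀ = 30, v₀ = -28.
Check: 43*30 + 46*-28 = 2 = 2 ✓

Step 3: Write the general solution.
u = 30 + (46/1)t = 30 + 46t
v = -28 - (43/1)t = -28 - 43t
for any integer t.

u = 30 + 46t, v = -28 - 43t for integer t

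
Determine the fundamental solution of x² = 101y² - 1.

We need x² = 101y² - 1. Try successive y:
y = 1: x² = 101·1² - 1 = 100 = 10² ✓
Check: 10² - 101·1² = 100 - 101 = -1 ✓

x = 10, y = 1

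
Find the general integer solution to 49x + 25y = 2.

Step 1: Compute gcd(49, 25) = 1.
Since 1 divides 2, solutions exist.

Step 2: Find a particular solution using extended Euclidean algorithm.
We get x₀ = -2, y₀ = 4.
Check: 49*-2 + 25*4 = 2 = 2 ✓

Step 3: Write the general solution.
x = -2 + (25/1)t = -2 + 25t
y = 4 - (49/1)t = 4 - 49t
for any integer t.

x = -2 + 25t, y = 4 - 49t for integer t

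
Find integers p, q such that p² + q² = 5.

We need to find integers p, q > 0 such that p² + q² = 5.
Trying p = 1: q² = 5 - 1² = 5 - 1 = 4
q = 2
Check: 1² + 2² = 1 + 4 = 5 ✓

5 = 1² + 2²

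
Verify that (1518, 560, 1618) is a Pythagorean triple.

Compute a² + b² = 1518² + 560² = 2304324 + 313600 = 2617924
Compute c² = 1618² = 2617924
Since 2617924 = 2617924, confirmed.

Yes, it is a Pythagorean triple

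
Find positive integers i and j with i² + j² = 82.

We need to find integers i, j > 0 such that i² + j² = 82.
Trying i = 1: j² = 82 - 1² = 82 - 1 = 81
j = 9
Check: 1² + 9² = 1 + 81 = 82 ✓

82 = 1² + 9²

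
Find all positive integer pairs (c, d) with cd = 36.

The positive divisors of 36 are: 1, 2, 3, 4, 6, 9, 12, 18, 36.
Each divisor d gives the pair (d, 36/d):
(1, 36), (2, 18), (3, 12), (4, 9), (6, 6), (9, 4), (12, 3), (18, 2), (36, 1)

(1, 36), (2, 18), (3, 12), (4, 9), (6, 6), (9, 4), (12, 3), (18, 2), (36, 1)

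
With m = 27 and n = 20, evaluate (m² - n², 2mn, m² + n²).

a = m² - n² = 729 - 400 = 329
b = 2mn = 2·27·20 = 1080
c = m² + n² = 729 + 400 = 1129
Verify: 329² + 1080² = 108241 + 1166400 = 1274641 = 1129² ✓

(329, 1080, 1129)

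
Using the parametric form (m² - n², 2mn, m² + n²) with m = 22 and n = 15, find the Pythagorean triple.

a = m² - n² = 484 - 225 = 259
b = 2mn = 2·22·15 = 660
c = m² + n² = 484 + 225 = 709
Verify: 259² + 660² = 67081 + 435600 = 502681 = 709² ✓

(259, 660, 709)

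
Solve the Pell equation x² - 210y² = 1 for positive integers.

We seek the smallest positive integers (x, y) with x² - 210y² = 1, i.e., x² = 210y² + 1.
Try successive y values:
y = 1: x² = 210·1² + 1 = 211, not a perfect square
y = 2: x² = 210·2² + 1 = 841, x = 29 ✓

Verify: 29² - 210·2² = 841 - 840 = 1 ✓

x = 29, y = 2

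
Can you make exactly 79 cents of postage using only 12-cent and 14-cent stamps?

We need non-negative x, y with 12x + 14y = 79.
gcd(12, 14) = 2, and 2 does not divide 79.
No integer solutions exist, so certainly no non-negative ones.

No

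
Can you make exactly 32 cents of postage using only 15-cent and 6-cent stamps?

We need non-negative x, y with 15x + 6y = 32.
gcd(15, 6) = 3, and 3 does not divide 32.
No integer solutions exist, so certainly no non-negative ones.

No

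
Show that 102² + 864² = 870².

Compute a² + b²:
102² + 864² = 10404 + 746496 = 756900
Compute c²:
870² = 756900
Since 756900 = 756900, it is a Pythagorean triple.

Yes, it is a Pythagorean triple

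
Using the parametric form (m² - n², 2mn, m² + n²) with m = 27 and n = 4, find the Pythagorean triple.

a = m² - n² = 27² - 4² = 729 - 16 = 713
b = 2mn = 2·27·4 = 216
c = m² + n² = 729 + 16 = 745
Verify: 713² + 216² = 508369 + 46656 = 555025 = 745² ✓

(713, 216, 745)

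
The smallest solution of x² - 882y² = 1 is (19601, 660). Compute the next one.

Solutions to x² - Dy² = 1 are generated by powers of (x₀ + y₀√D).
The next solution satisfies x₁ + y₁√882 = (x₀ + y₀√882)², giving:
x₁ = x₀² + 882y₀² = 19601² + 882·660² = 384199201 + 384199200 = 768398401
y₁ = 2x₀y₀ = 2·19601·660 = 25873320

Verify: 768398401² - 882·25873320² = 590436102659356801 - 590436102659356800 = 1 ✓

x = 768398401, y = 25873320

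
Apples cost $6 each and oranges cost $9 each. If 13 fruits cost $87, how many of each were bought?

Let a = apples, o = oranges.
a + o = 13
6a + 9o = 87
Substitute o = 13 - a:
6a + 9(13 - a) = 87
(6 - 9)a = 87 - 117
-3a = -30
a = 10, o = 13 - 10 = 3

Apples: 10, Oranges: 3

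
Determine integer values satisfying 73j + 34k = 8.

Step 1: Check solvability.
gcd(73, 34) = 1
Since 1 divides 8, solutions exist.

Step 2: Apply extended Euclidean algorithm to find gcd.
We find integers such that 73*x0 + 34*y0 = 1

Step 3: Scale the particular solution.
Multiply by 8/1 = 8:
j = 56, k = -120

Step 4: Verify.
73*(56) + 34*(-120) = 8 = 8 ✓

j = 56, k = -120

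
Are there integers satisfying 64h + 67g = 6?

Step 1: Compute gcd(64, 67).
gcd(64, 67) = 1

Step 2: Check divisibility.
Does 1 divide 6? 6 = 1 x 6, so yes.

By the theorem on linear Diophantine equations, 64h + 67g = 6 has integer solutions if and only if gcd(64, 67) divides 6. Since 1 | 6, solutions exist.

Yes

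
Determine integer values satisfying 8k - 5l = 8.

Step 1: Check solvability.
gcd(8, 5) = 1
Since 1 divides 8, solutions exist.

Step 2: Apply extended Euclidean algorithm to find gcd.
We find integers such that 8*x0 + 5*y0 = 1

Step 3: Scale the particular solution.
Multiply by 8/1 = 8:
k = 16, l = 24

Step 4: Verify.
8*(16) - 5*(24) = 8 = 8 ✓

k = 16, l = 24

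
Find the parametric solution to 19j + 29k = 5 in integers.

Step 1: Compute gcd(19, 29) = 1.
Since 1 divides 5, solutions exist.

Step 2: Find a particular solution using extended Euclidean algorithm.
We get j₀ = -15, k₀ = 10.
Check: 19*-15 + 29*10 = 5 = 5 ✓

Step 3: Write the general solution.
j = -15 + (29/1)t = -15 + 29t
k = 10 - (19/1)t = 10 - 19t
for any integer t.

j = -15 + 29t, k = 10 - 19t for integer t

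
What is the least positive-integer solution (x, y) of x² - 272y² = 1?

We seek the smallest positive integers (x, y) with x² - 272y² = 1, i.e., x² = 272y² + 1.
Try successive y values:
y = 1: x² = 272·1² + 1 = 273, not a perfect square
y = 2: x² = 272·2² + 1 = 1089, x = 33 ✓

Verify: 33² - 272·2² = 1089 - 1088 = 1 ✓

x = 33, y = 2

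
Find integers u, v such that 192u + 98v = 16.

Step 1: Check solvability.
gcd(192, 98) = 2
Since 2 divides 16, solutions exist.

Step 2: Apply extended Euclidean algorithm to find gcd.
We find integers such that 192*x0 + 98*y0 = 2

Step 3: Scale the particular solution.
Multiply by 16/2 = 8:
u = 192, v = -376

Step 4: Verify.
192*(192) + 98*(-376) = 16 = 16 ✓

u = 192, v = -376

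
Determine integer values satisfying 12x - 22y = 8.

Step 1: Check solvability.
gcd(12, 22) = 2
Since 2 divides 8, solutions exist.

Step 2: Apply extended Euclidean algorithm to find gcd.
We find integers such that 12*x0 + 22*y0 = 2

Step 3: Scale the particular solution.
Multiply by 8/2 = 4:
x = 8, y = 4

Step 4: Verify.
12*(8) - 22*(4) = 8 = 8 ✓

x = 8, y = 4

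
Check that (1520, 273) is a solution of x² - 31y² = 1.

Compute x² = 1520² = 2310400
Compute 31y² = 31·273² = 31·74529 = 2310399
x² - 31y² = 2310400 - 2310399 = 1
Since this equals 1, (1520, 273) is a solution.

Yes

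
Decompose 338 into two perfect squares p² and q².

We need to find integers p, q > 0 such that p² + q² = 338.
Trying p = 7: q² = 338 - 7² = 338 - 49 = 289
q = 17
Check: 7² + 17² = 49 + 289 = 338 ✓

338 = 7² + 17²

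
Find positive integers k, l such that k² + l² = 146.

Search for k with 146 - k² a perfect square.
k = 5: 146 - 5² = 146 - 25 = 121 = 11² ✓
So k = 5, l = 11.

k = 5, l = 11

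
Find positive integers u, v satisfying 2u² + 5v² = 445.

Try small values of u and check whether (445 - 2u²)/5 is a perfect square.
u = 10: 2·10² = 200, so 5v² = 445 - 200 = 245, giving v² = 49, v = 7.
Check: 2·10² + 5·7² = 200 + 245 = 445 ✓

u = 10, v = 7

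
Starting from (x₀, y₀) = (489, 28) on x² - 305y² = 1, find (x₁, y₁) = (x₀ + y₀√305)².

Solutions to x² - Dy² = 1 are generated by powers of (x₀ + y₀√D).
The next solution satisfies x₁ + y₁√305 = (x₀ + y₀√305)², giving:
x₁ = x₀² + 305y₀² = 489² + 305·28² = 239121 + 239120 = 478241
y₁ = 2x₀y₀ = 2·489·28 = 27384

Verify: 478241² - 305·27384² = 228714454081 - 228714454080 = 1 ✓

x = 478241, y = 27384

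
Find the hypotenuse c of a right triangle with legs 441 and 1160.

c² = a² + b² = 441² + 1160² = 194481 + 1345600 = 1540081
c = sqrt(1540081) = 1241

1241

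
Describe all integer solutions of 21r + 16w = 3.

Step 1: Compute gcd(21, 16) = 1.
Since 1 divides 3, solutions exist.

Step 2: Find a particular solution using extended Euclidean algorithm.
We get r₀ = -9, w₀ = 12.
Check: 21*-9 + 16*12 = 3 = 3 ✓

Step 3: Write the general solution.
r = -9 + (16/1)t = -9 + 16t
w = 12 - (21/1)t = 12 - 21t
for any integer t.

r = -9 + 16t, w = 12 - 21t for integer t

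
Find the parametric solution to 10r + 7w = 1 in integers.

Step 1: Compute gcd(10, 7) = 1.
Since 1 divides 1, solutions exist.

Step 2: Find a particular solution using extended Euclidean algorithm.
We get r₀ = -2, w₀ = 3.
Check: 10*-2 + 7*3 = 1 = 1 ✓

Step 3: Write the general solution.
r = -2 + (7/1)t = -2 + 7t
w = 3 - (10/1)t = 3 - 10t
for any integer t.

r = -2 + 7t, w = 3 - 10t for integer t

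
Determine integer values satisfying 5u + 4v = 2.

Step 1: Check solvability.
gcd(5, 4) = 1
Since 1 divides 2, solutions exist.

Step 2: Apply extended Euclidean algorithm to find gcd.
We find integers such that 5*x0 + 4*y0 = 1

Step 3: Scale the particular solution.
Multiply by 2/1 = 2:
u = 2, v = -2

Step 4: Verify.
5*(2) + 4*(-2) = 2 = 2 ✓

u = 2, v = -2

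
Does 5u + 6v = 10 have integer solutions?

Step 1: Compute gcd(5, 6).
gcd(5, 6) = 1

Step 2: Check divisibility.
Does 1 divide 10? 10 = 1 x 10, so yes.

By the theorem on linear Diophantine equations, 5u + 6v = 10 has integer solutions if and only if gcd(5, 6) divides 10. Since 1 | 10, solutions exist.

Yes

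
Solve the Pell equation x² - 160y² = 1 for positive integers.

We seek the smallest positive integers (x, y) with x² - 160y² = 1, i.e., x² = 160y² + 1.
Try successive y values:
y = 1: x² = 160·1² + 1 = 161, not a perfect square
y = 2: x² = 160·2² + 1 = 641, not a perfect square
y = 3: x² = 160·3² + 1 = 1441, not a perfect square
... continuing the search (or via continued fractions) ...
y = 57: x² = 160·57² + 1 = 519841, x = 721 ✓

Verify: 721² - 160·57² = 519841 - 519840 = 1 ✓

x = 721, y = 57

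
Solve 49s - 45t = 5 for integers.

Step 1: Check solvability.
gcd(49, 45) = 1
Since 1 divides 5, solutions exist.

Step 2: Apply extended Euclidean algorithm to find gcd.
We find integers such that 49*x0 + 45*y0 = 1

Step 3: Scale the particular solution.
Multiply by 5/1 = 5:
s = -55, t = -60

Step 4: Verify.
49*(-55) - 45*(-60) = 5 = 5 ✓

s = -55, t = -60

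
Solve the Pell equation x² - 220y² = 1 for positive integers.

We seek the smallest positive integers (x, y) with x² - 220y² = 1, i.e., x² = 220y² + 1.
Try successive y values:
y = 1: x² = 220·1² + 1 = 221, not a perfect square
y = 2: x² = 220·2² + 1 = 881, not a perfect square
y = 3: x² = 220·3² + 1 = 1981, not a perfect square
... continuing the search (or via continued fractions) ...
y = 6: x² = 220·6² + 1 = 7921, x = 89 ✓

Verify: 89² - 220·6² = 7921 - 7920 = 1 ✓

x = 89, y = 6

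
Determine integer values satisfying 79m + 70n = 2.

Step 1: Check solvability.
gcd(79, 70) = 1
Since 1 divides 2, solutions exist.

Step 2: Apply extended Euclidean algorithm to find gcd.
We find integers such that 79*x0 + 70*y0 = 1

Step 3: Scale the particular solution.
Multiply by 2/1 = 2:
m = -62, n = 70

Step 4: Verify.
79*(-62) + 70*(70) = 2 = 2 ✓

m = -62, n = 70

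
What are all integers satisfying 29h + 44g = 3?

Step 1: Compute gcd(29, 44) = 1.
Since 1 divides 3, solutions exist.

Step 2: Find a particular solution using extended Euclidean algorithm.
We get h₀ = -9, g₀ = 6.
Check: 29*-9 + 44*6 = 3 = 3 ✓

Step 3: Write the general solution.
h = -9 + (44/1)t = -9 + 44t
g = 6 - (29/1)t = 6 - 29t
for any integer t.

h = -9 + 44t, g = 6 - 29t for integer t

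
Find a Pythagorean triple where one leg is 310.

We need the other leg and hypotenuse such that 310² + x² = c².
Take x = 936, c = 986: 310² + 936² = 96100 + 876096 = 972196 = 986² ✓
Triple: (310, 936, 986)

(310, 936, 986)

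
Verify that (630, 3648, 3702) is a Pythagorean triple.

Compute a² + b²:
630² + 3648² = 396900 + 13307904 = 13704804
Compute c²:
3702² = 13704804
Since 13704804 = 13704804, it is a Pythagorean triple.

Yes, it is a Pythagorean triple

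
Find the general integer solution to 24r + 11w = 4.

Step 1: Compute gcd(24, 11) = 1.
Since 1 divides 4, solutions exist.

Step 2: Find a particular solution using extended Euclidean algorithm.
We get r₀ = -20, w₀ = 44.
Check: 24*-20 + 11*44 = 4 = 4 ✓

Step 3: Write the general solution.
r = -20 + (11/1)t = -20 + 11t
w = 44 - (24/1)t = 44 - 24t
for any integer t.

r = -20 + 11t, w = 44 - 24t for integer t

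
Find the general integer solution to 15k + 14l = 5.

Step 1: Compute gcd(15, 14) = 1.
Since 1 divides 5, solutions exist.

Step 2: Find a particular solution using extended Euclidean algorithm.
We get k₀ = 5, l₀ = -5.
Check: 15*5 + 14*-5 = 5 = 5 ✓

Step 3: Write the general solution.
k = 5 + (14/1)t = 5 + 14t
l = -5 - (15/1)t = -5 - 15t
for any integer t.

k = 5 + 14t, l = -5 - 15t for integer t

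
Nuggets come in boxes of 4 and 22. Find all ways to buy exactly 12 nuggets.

We need non-negative integers (x, y) with 4x + 22y = 12.
For each x in 0..3, check if 12 - 4x is a non-negative multiple of 22.
x = 3: 22y = 0, y = 0 ✓

(3 boxes of 4, 0 boxes of 22)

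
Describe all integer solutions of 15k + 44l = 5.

Step 1: Compute gcd(15, 44) = 1.
Since 1 divides 5, solutions exist.

Step 2: Find a particular solution using extended Euclidean algorithm.
We get k₀ = 15, l₀ = -5.
Check: 15*15 + 44*-5 = 5 = 5 ✓

Step 3: Write the general solution.
k = 15 + (44/1)t = 15 + 44t
l = -5 - (15/1)t = -5 - 15t
for any integer t.

k = 15 + 44t, l = -5 - 15t for integer t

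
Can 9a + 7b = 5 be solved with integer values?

Step 1: Compute gcd(9, 7).
gcd(9, 7) = 1

Step 2: Check divisibility.
Does 1 divide 5? 5 = 1 x 5, so yes.

By the theorem on linear Diophantine equations, 9a + 7b = 5 has integer solutions if and only if gcd(9, 7) divides 5. Since 1 | 5, solutions exist.

Yes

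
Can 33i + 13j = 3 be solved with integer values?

Step 1: Compute gcd(33, 13).
gcd(33, 13) = 1

Step 2: Check divisibility.
Does 1 divide 3? 3 = 1 x 3, so yes.

By the theorem on linear Diophantine equations, 33i + 13j = 3 has integer solutions if and only if gcd(33, 13) divides 3. Since 1 | 3, solutions exist.

Yes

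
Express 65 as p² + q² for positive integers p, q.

We need to find integers p, q > 0 such that p² + q² = 65.
Trying p = 1: q² = 65 - 1² = 65 - 1 = 64
q = 8
Check: 1² + 8² = 1 + 64 = 65 ✓

65 = 1² + 8²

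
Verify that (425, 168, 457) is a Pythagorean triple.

Compute a² + b²:
425² + 168² = 180625 + 28224 = 208849
Compute c²:
457² = 208849
Since 208849 = 208849, it is a Pythagorean triple.

Yes, it is a Pythagorean triple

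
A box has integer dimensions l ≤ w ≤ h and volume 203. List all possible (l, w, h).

Iterate l from 1 to ⌊203^(1/3)⌋. For each l dividing 203, iterate w ≥ l with w dividing 203/l, and set h = 203/(l·w).
Triples found (2): (1×1×203), (1×7×29)

(1×1×203), (1×7×29)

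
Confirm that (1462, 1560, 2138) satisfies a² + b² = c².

Compute a² + b² = 1462² + 1560² = 2137444 + 2433600 = 4571044
Compute c² = 2138² = 4571044
Since 4571044 = 4571044, confirmed.

Yes, it is a Pythagorean triple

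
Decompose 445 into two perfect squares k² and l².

We need to find integers k, l > 0 such that k² + l² = 445.
Trying k = 2: l² = 445 - 2² = 445 - 4 = 441
l = 21
Check: 2² + 21² = 4 + 441 = 445 ✓

445 = 2² + 21²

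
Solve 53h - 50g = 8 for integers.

Step 1: Check solvability.
gcd(53, 50) = 1
Since 1 divides 8, solutions exist.

Step 2: Apply extended Euclidean algorithm to find gcd.
We find integers such that 53*x0 + 50*y0 = 1

Step 3: Scale the particular solution.
Multiply by 8/1 = 8:
h = 136, g = 144

Step 4: Verify.
53*(136) - 50*(144) = 8 = 8 ✓

h = 136, g = 144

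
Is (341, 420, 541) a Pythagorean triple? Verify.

Compute a² + b² = 341² + 420² = 116281 + 176400 = 292681
Compute c² = 541² = 292681
Since 292681 = 292681, confirmed.

Yes, it is a Pythagorean triple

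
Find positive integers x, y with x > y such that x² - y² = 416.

Factor: x² - y² = (x+y)(x-y) = 416.
We need two factors of 416 with the same parity.
Use x+y = 208 and x-y = 2 (product 208·2 = 416).
Adding: 2x = 210, so x = 105.
Subtracting: 2y = 206, so y = 103.
Check: 105² - 103² = 11025 - 10609 = 416 ✓

x = 105, y = 103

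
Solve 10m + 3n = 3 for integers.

Step 1: Check solvability.
gcd(10, 3) = 1
Since 1 divides 3, solutions exist.

Step 2: Apply extended Euclidean algorithm to find gcd.
We find integers such that 10*x0 + 3*y0 = 1

Step 3: Scale the particular solution.
Multiply by 3/1 = 3:
m = 3, n = -9

Step 4: Verify.
10*(3) + 3*(-9) = 3 = 3 ✓

m = 3, n = -9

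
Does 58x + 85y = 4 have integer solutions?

Step 1: Compute gcd(58, 85).
gcd(58, 85) = 1

Step 2: Check divisibility.
Does 1 divide 4? 4 = 1 x 4, so yes.

By the theorem on linear Diophantine equations, 58x + 85y = 4 has integer solutions if and only if gcd(58, 85) divides 4. Since 1 | 4, solutions exist.

Yes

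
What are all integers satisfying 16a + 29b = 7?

Step 1: Compute gcd(16, 29) = 1.
Since 1 divides 7, solutions exist.

Step 2: Find a particular solution using extended Euclidean algorithm.
We get a₀ = -63, b₀ = 35.
Check: 16*-63 + 29*35 = 7 = 7 ✓

Step 3: Write the general solution.
a = -63 + (29/1)t = -63 + 29t
b = 35 - (16/1)t = 35 - 16t
for any integer t.

a = -63 + 29t, b = 35 - 16t for integer t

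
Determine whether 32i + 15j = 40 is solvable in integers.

Step 1: Compute gcd(32, 15).
gcd(32, 15) = 1

Step 2: Check divisibility.
Does 1 divide 40? 40 = 1 x 40, so yes.

By the theorem on linear Diophantine equations, 32i + 15j = 40 has integer solutions if and only if gcd(32, 15) divides 40. Since 1 | 40, solutions exist.

Yes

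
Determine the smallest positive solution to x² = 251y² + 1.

We seek the smallest positive integers (x, y) with x² - 251y² = 1, i.e., x² = 251y² + 1.
Try successive y values:
y = 1: x² = 251·1² + 1 = 252, not a perfect square
y = 2: x² = 251·2² + 1 = 1005, not a perfect square
y = 3: x² = 251·3² + 1 = 2260, not a perfect square
... continuing the search (or via continued fractions) ...
y = 231957: x² = 251·231957² + 1 = 13504816512100, x = 3674890 ✓

Verify: 3674890² - 251·231957² = 13504816512100 - 13504816512099 = 1 ✓

x = 3674890, y = 231957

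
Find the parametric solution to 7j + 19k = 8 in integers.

Step 1: Compute gcd(7, 19) = 1.
Since 1 divides 8, solutions exist.

Step 2: Find a particular solution using extended Euclidean algorithm.
We get j₀ = -64, k₀ = 24.
Check: 7*-64 + 19*24 = 8 = 8 ✓

Step 3: Write the general solution.
j = -64 + (19/1)t = -64 + 19t
k = 24 - (7/1)t = 24 - 7t
for any integer t.

j = -64 + 19t, k = 24 - 7t for integer t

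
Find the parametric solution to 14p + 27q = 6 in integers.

Step 1: Compute gcd(14, 27) = 1.
Since 1 divides 6, solutions exist.

Step 2: Find a particular solution using extended Euclidean algorithm.
We get p₀ = 12, q₀ = -6.
Check: 14*12 + 27*-6 = 6 = 6 ✓

Step 3: Write the general solution.
p = 12 + (27/1)t = 12 + 27t
q = -6 - (14/1)t = -6 - 14t
for any integer t.

p = 12 + 27t, q = -6 - 14t for integer t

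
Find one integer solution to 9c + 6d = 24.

Step 1: Check solvability.
gcd(9, 6) = 3
Since 3 divides 24, solutions exist.

Step 2: Apply extended Euclidean algorithm to find gcd.
We find integers such that 9*x0 + 6*y0 = 3

Step 3: Scale the particular solution.
Multiply by 24/3 = 8:
c = 8, d = -8

Step 4: Verify.
9*(8) + 6*(-8) = 24 = 24 ✓

c = 8, d = -8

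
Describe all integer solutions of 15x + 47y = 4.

Step 1: Compute gcd(15, 47) = 1.
Since 1 divides 4, solutions exist.

Step 2: Find a particular solution using extended Euclidean algorithm.
We get x₀ = 88, y₀ = -28.
Check: 15*88 + 47*-28 = 4 = 4 ✓

Step 3: Write the general solution.
x = 88 + (47/1)t = 88 + 47t
y = -28 - (15/1)t = -28 - 15t
for any integer t.

x = 88 + 47t, y = -28 - 15t for integer t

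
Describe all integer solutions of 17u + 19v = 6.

Step 1: Compute gcd(17, 19) = 1.
Since 1 divides 6, solutions exist.

Step 2: Find a particular solution using extended Euclidean algorithm.
We get u₀ = 54, v₀ = -48.
Check: 17*54 + 19*-48 = 6 = 6 ✓

Step 3: Write the general solution.
u = 54 + (19/1)t = 54 + 19t
v = -48 - (17/1)t = -48 - 17t
for any integer t.

u = 54 + 19t, v = -48 - 17t for integer t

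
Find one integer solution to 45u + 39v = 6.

Step 1: Check solvability.
gcd(45, 39) = 3
Since 3 divides 6, solutions exist.

Step 2: Apply extended Euclidean algorithm to find gcd.
We find integers such that 45*x0 + 39*y0 = 3

Step 3: Scale the particular solution.
Multiply by 6/3 = 2:
u = -12, v = 14

Step 4: Verify.
45*(-12) + 39*(14) = 6 = 6 ✓

u = -12, v = 14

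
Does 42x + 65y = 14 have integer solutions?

Step 1: Compute gcd(42, 65).
gcd(42, 65) = 1

Step 2: Check divisibility.
Does 1 divide 14? 14 = 1 x 14, so yes.

By the theorem on linear Diophantine equations, 42x + 65y = 14 has integer solutions if and only if gcd(42, 65) divides 14. Since 1 | 14, solutions exist.

Yes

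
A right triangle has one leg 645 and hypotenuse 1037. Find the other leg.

b² = c² - a² = 1075369 - 416025 = 659344
b = 812

812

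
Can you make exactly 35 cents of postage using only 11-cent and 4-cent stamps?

We need non-negative x, y with 11x + 4y = 35.
gcd(11, 4) = 1 divides 35, so integer solutions exist.
Search for a non-negative one: x = 1 gives 4y = 35 - 11 = 24, so y = 6.
Check: 11·1 + 4·6 = 35 ✓

Yes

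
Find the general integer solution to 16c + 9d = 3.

Step 1: Compute gcd(16, 9) = 1.
Since 1 divides 3, solutions exist.

Step 2: Find a particular solution using extended Euclidean algorithm.
We get c₀ = 12, d₀ = -21.
Check: 16*12 + 9*-21 = 3 = 3 ✓

Step 3: Write the general solution.
c = 12 + (9/1)t = 12 + 9t
d = -21 - (16/1)t = -21 - 16t
for any integer t.

c = 12 + 9t, d = -21 - 16t for integer t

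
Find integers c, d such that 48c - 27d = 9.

Step 1: Check solvability.
gcd(48, 27) = 3
Since 3 divides 9, solutions exist.

Step 2: Apply extended Euclidean algorithm to find gcd.
We find integers such that 48*x0 + 27*y0 = 3

Step 3: Scale the particular solution.
Multiply by 9/3 = 3:
c = 12, d = 21

Step 4: Verify.
48*(12) - 27*(21) = 9 = 9 ✓

c = 12, d = 21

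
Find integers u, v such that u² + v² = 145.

We need to find integers u, v > 0 such that u² + v² = 145.
Trying u = 1: v² = 145 - 1² = 145 - 1 = 144
v = 12
Check: 1² + 12² = 1 + 144 = 145 ✓

145 = 1² + 12²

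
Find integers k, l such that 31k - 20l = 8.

Step 1: Check solvability.
gcd(31, 20) = 1
Since 1 divides 8, solutions exist.

Step 2: Apply extended Euclidean algorithm to find gcd.
We find integers such that 31*x0 + 20*y0 = 1

Step 3: Scale the particular solution.
Multiply by 8/1 = 8:
k = -72, l = -112

Step 4: Verify.
31*(-72) - 20*(-112) = 8 = 8 ✓

k = -72, l = -112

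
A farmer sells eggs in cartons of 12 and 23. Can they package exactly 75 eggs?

We need non-negative a, b with 12a + 23b = 75.
gcd(12, 23) = 1 divides 75, but no a in [0, 6] gives non-negative b.

No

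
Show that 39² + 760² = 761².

Compute a² + b²:
39² + 760² = 1521 + 577600 = 579121
Compute c²:
761² = 579121
Since 579121 = 579121, it is a Pythagorean triple.

Yes, it is a Pythagorean triple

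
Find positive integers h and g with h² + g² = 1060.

We need to find integers h, g > 0 such that h² + g² = 1060.
Trying h = 6: g² = 1060 - 6² = 1060 - 36 = 1024
g = 32
Check: 6² + 32² = 36 + 1024 = 1060 ✓

1060 = 6² + 32²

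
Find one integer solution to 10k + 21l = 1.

Step 1: Check solvability.
gcd(10, 21) = 1
Since 1 divides 1, solutions exist.

Step 2: Apply extended Euclidean algorithm to find gcd.
We find integers such that 10*x0 + 21*y0 = 1

Step 3: Scale the particular solution.
Multiply by 1/1 = 1:
k = -2, l = 1

Step 4: Verify.
10*(-2) + 21*(1) = 1 = 1 ✓

k = -2, l = 1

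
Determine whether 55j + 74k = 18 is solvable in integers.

Step 1: Compute gcd(55, 74).
gcd(55, 74) = 1

Step 2: Check divisibility.
Does 1 divide 18? 18 = 1 x 18, so yes.

By the theorem on linear Diophantine equations, 55j + 74k = 18 has integer solutions if and only if gcd(55, 74) divides 18. Since 1 | 18, solutions exist.

Yes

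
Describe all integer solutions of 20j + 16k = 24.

Step 1: Compute gcd(20, 16) = 4.
Since 4 divides 24, solutions exist.

Step 2: Find a particular solution using extended Euclidean algorithm.
We get j₀ = 6, k₀ = -6.
Check: 20*6 + 16*-6 = 24 = 24 ✓

Step 3: Write the general solution.
j = 6 + (16/4)t = 6 + 4t
k = -6 - (20/4)t = -6 - 5t
for any integer t.

j = 6 + 4t, k = -6 - 5t for integer t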